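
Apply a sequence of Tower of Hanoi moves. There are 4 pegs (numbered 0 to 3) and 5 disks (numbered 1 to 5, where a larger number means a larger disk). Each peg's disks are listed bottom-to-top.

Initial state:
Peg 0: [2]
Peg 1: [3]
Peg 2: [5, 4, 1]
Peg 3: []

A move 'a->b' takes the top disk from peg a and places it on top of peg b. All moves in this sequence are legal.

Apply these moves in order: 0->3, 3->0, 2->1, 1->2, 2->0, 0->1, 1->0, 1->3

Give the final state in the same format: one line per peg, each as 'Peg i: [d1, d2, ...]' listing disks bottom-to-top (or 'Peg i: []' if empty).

Answer: Peg 0: [2, 1]
Peg 1: []
Peg 2: [5, 4]
Peg 3: [3]

Derivation:
After move 1 (0->3):
Peg 0: []
Peg 1: [3]
Peg 2: [5, 4, 1]
Peg 3: [2]

After move 2 (3->0):
Peg 0: [2]
Peg 1: [3]
Peg 2: [5, 4, 1]
Peg 3: []

After move 3 (2->1):
Peg 0: [2]
Peg 1: [3, 1]
Peg 2: [5, 4]
Peg 3: []

After move 4 (1->2):
Peg 0: [2]
Peg 1: [3]
Peg 2: [5, 4, 1]
Peg 3: []

After move 5 (2->0):
Peg 0: [2, 1]
Peg 1: [3]
Peg 2: [5, 4]
Peg 3: []

After move 6 (0->1):
Peg 0: [2]
Peg 1: [3, 1]
Peg 2: [5, 4]
Peg 3: []

After move 7 (1->0):
Peg 0: [2, 1]
Peg 1: [3]
Peg 2: [5, 4]
Peg 3: []

After move 8 (1->3):
Peg 0: [2, 1]
Peg 1: []
Peg 2: [5, 4]
Peg 3: [3]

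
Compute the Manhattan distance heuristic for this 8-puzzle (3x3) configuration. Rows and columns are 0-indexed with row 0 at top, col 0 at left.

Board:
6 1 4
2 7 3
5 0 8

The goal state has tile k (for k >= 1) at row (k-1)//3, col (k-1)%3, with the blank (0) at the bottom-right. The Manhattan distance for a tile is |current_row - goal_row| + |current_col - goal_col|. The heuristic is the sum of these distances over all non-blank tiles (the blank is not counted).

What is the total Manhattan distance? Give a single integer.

Tile 6: (0,0)->(1,2) = 3
Tile 1: (0,1)->(0,0) = 1
Tile 4: (0,2)->(1,0) = 3
Tile 2: (1,0)->(0,1) = 2
Tile 7: (1,1)->(2,0) = 2
Tile 3: (1,2)->(0,2) = 1
Tile 5: (2,0)->(1,1) = 2
Tile 8: (2,2)->(2,1) = 1
Sum: 3 + 1 + 3 + 2 + 2 + 1 + 2 + 1 = 15

Answer: 15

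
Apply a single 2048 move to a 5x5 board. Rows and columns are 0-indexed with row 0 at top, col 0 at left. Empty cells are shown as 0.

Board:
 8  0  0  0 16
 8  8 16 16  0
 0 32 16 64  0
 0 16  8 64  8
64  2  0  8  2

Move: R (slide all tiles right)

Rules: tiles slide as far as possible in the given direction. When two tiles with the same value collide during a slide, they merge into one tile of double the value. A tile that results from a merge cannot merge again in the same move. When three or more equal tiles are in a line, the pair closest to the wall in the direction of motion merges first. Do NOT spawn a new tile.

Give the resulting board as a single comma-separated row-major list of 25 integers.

Slide right:
row 0: [8, 0, 0, 0, 16] -> [0, 0, 0, 8, 16]
row 1: [8, 8, 16, 16, 0] -> [0, 0, 0, 16, 32]
row 2: [0, 32, 16, 64, 0] -> [0, 0, 32, 16, 64]
row 3: [0, 16, 8, 64, 8] -> [0, 16, 8, 64, 8]
row 4: [64, 2, 0, 8, 2] -> [0, 64, 2, 8, 2]

Answer: 0, 0, 0, 8, 16, 0, 0, 0, 16, 32, 0, 0, 32, 16, 64, 0, 16, 8, 64, 8, 0, 64, 2, 8, 2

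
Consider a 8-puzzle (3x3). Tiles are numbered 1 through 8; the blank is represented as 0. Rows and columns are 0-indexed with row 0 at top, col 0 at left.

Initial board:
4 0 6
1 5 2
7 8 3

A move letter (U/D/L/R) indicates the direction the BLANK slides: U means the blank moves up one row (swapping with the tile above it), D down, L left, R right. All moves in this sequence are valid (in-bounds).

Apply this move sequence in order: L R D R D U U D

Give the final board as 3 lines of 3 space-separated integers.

Answer: 4 5 6
1 2 0
7 8 3

Derivation:
After move 1 (L):
0 4 6
1 5 2
7 8 3

After move 2 (R):
4 0 6
1 5 2
7 8 3

After move 3 (D):
4 5 6
1 0 2
7 8 3

After move 4 (R):
4 5 6
1 2 0
7 8 3

After move 5 (D):
4 5 6
1 2 3
7 8 0

After move 6 (U):
4 5 6
1 2 0
7 8 3

After move 7 (U):
4 5 0
1 2 6
7 8 3

After move 8 (D):
4 5 6
1 2 0
7 8 3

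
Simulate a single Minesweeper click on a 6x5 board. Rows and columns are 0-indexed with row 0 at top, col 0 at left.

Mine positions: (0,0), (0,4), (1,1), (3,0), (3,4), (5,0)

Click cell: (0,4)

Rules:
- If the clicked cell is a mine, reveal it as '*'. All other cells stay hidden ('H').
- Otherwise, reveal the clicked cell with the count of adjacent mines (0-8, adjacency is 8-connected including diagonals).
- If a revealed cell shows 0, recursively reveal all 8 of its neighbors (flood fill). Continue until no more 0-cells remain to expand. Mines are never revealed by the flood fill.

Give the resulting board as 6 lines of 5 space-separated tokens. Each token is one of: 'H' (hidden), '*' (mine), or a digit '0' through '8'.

H H H H *
H H H H H
H H H H H
H H H H H
H H H H H
H H H H H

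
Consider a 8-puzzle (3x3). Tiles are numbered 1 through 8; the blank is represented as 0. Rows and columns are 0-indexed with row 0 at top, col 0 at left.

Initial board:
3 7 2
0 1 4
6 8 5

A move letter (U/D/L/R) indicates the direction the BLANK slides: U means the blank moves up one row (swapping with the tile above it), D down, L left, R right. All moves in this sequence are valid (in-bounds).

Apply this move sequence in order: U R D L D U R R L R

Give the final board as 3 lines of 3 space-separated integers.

Answer: 7 1 2
3 4 0
6 8 5

Derivation:
After move 1 (U):
0 7 2
3 1 4
6 8 5

After move 2 (R):
7 0 2
3 1 4
6 8 5

After move 3 (D):
7 1 2
3 0 4
6 8 5

After move 4 (L):
7 1 2
0 3 4
6 8 5

After move 5 (D):
7 1 2
6 3 4
0 8 5

After move 6 (U):
7 1 2
0 3 4
6 8 5

After move 7 (R):
7 1 2
3 0 4
6 8 5

After move 8 (R):
7 1 2
3 4 0
6 8 5

After move 9 (L):
7 1 2
3 0 4
6 8 5

After move 10 (R):
7 1 2
3 4 0
6 8 5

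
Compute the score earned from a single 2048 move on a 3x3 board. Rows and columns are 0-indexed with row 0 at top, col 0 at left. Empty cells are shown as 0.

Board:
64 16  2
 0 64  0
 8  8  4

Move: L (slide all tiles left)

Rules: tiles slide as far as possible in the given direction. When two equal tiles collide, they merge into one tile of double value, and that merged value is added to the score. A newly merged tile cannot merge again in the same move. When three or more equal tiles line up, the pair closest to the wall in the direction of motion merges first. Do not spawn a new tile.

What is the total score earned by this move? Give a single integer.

Slide left:
row 0: [64, 16, 2] -> [64, 16, 2]  score +0 (running 0)
row 1: [0, 64, 0] -> [64, 0, 0]  score +0 (running 0)
row 2: [8, 8, 4] -> [16, 4, 0]  score +16 (running 16)
Board after move:
64 16  2
64  0  0
16  4  0

Answer: 16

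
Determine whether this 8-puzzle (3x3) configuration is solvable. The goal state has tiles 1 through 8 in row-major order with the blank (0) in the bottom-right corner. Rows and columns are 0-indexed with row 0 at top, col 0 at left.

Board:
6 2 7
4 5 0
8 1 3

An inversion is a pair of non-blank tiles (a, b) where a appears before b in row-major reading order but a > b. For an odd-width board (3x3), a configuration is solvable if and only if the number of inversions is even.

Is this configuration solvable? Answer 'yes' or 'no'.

Inversions (pairs i<j in row-major order where tile[i] > tile[j] > 0): 16
16 is even, so the puzzle is solvable.

Answer: yes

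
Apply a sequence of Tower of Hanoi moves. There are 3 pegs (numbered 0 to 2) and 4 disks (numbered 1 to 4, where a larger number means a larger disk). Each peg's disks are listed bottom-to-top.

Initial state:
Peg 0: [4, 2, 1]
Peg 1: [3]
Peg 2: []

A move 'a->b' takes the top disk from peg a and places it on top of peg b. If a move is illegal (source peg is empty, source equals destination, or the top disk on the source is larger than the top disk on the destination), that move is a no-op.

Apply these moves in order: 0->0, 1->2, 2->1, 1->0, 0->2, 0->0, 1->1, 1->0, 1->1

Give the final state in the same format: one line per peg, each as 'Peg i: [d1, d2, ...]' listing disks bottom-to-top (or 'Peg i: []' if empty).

Answer: Peg 0: [4, 2]
Peg 1: [3]
Peg 2: [1]

Derivation:
After move 1 (0->0):
Peg 0: [4, 2, 1]
Peg 1: [3]
Peg 2: []

After move 2 (1->2):
Peg 0: [4, 2, 1]
Peg 1: []
Peg 2: [3]

After move 3 (2->1):
Peg 0: [4, 2, 1]
Peg 1: [3]
Peg 2: []

After move 4 (1->0):
Peg 0: [4, 2, 1]
Peg 1: [3]
Peg 2: []

After move 5 (0->2):
Peg 0: [4, 2]
Peg 1: [3]
Peg 2: [1]

After move 6 (0->0):
Peg 0: [4, 2]
Peg 1: [3]
Peg 2: [1]

After move 7 (1->1):
Peg 0: [4, 2]
Peg 1: [3]
Peg 2: [1]

After move 8 (1->0):
Peg 0: [4, 2]
Peg 1: [3]
Peg 2: [1]

After move 9 (1->1):
Peg 0: [4, 2]
Peg 1: [3]
Peg 2: [1]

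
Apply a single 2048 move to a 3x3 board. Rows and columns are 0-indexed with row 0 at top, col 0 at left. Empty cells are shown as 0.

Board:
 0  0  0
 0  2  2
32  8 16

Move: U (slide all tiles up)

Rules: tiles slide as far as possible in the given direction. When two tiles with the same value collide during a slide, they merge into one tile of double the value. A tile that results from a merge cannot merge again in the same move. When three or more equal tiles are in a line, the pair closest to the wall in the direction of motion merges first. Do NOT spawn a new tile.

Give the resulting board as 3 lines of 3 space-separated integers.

Slide up:
col 0: [0, 0, 32] -> [32, 0, 0]
col 1: [0, 2, 8] -> [2, 8, 0]
col 2: [0, 2, 16] -> [2, 16, 0]

Answer: 32  2  2
 0  8 16
 0  0  0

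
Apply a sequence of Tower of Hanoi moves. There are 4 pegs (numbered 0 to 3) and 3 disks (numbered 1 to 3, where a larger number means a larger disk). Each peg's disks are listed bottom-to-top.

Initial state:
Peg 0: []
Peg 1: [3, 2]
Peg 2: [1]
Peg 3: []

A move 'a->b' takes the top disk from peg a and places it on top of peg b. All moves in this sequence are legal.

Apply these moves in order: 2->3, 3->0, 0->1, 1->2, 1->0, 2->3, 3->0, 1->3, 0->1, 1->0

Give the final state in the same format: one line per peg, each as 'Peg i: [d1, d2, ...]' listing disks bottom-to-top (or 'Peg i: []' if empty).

After move 1 (2->3):
Peg 0: []
Peg 1: [3, 2]
Peg 2: []
Peg 3: [1]

After move 2 (3->0):
Peg 0: [1]
Peg 1: [3, 2]
Peg 2: []
Peg 3: []

After move 3 (0->1):
Peg 0: []
Peg 1: [3, 2, 1]
Peg 2: []
Peg 3: []

After move 4 (1->2):
Peg 0: []
Peg 1: [3, 2]
Peg 2: [1]
Peg 3: []

After move 5 (1->0):
Peg 0: [2]
Peg 1: [3]
Peg 2: [1]
Peg 3: []

After move 6 (2->3):
Peg 0: [2]
Peg 1: [3]
Peg 2: []
Peg 3: [1]

After move 7 (3->0):
Peg 0: [2, 1]
Peg 1: [3]
Peg 2: []
Peg 3: []

After move 8 (1->3):
Peg 0: [2, 1]
Peg 1: []
Peg 2: []
Peg 3: [3]

After move 9 (0->1):
Peg 0: [2]
Peg 1: [1]
Peg 2: []
Peg 3: [3]

After move 10 (1->0):
Peg 0: [2, 1]
Peg 1: []
Peg 2: []
Peg 3: [3]

Answer: Peg 0: [2, 1]
Peg 1: []
Peg 2: []
Peg 3: [3]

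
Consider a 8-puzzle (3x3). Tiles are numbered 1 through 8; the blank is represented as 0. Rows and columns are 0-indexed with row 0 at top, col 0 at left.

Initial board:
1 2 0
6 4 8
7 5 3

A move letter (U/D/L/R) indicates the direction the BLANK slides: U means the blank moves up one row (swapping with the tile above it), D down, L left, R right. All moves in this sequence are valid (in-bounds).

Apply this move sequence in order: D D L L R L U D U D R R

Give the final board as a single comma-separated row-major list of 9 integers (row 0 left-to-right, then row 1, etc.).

After move 1 (D):
1 2 8
6 4 0
7 5 3

After move 2 (D):
1 2 8
6 4 3
7 5 0

After move 3 (L):
1 2 8
6 4 3
7 0 5

After move 4 (L):
1 2 8
6 4 3
0 7 5

After move 5 (R):
1 2 8
6 4 3
7 0 5

After move 6 (L):
1 2 8
6 4 3
0 7 5

After move 7 (U):
1 2 8
0 4 3
6 7 5

After move 8 (D):
1 2 8
6 4 3
0 7 5

After move 9 (U):
1 2 8
0 4 3
6 7 5

After move 10 (D):
1 2 8
6 4 3
0 7 5

After move 11 (R):
1 2 8
6 4 3
7 0 5

After move 12 (R):
1 2 8
6 4 3
7 5 0

Answer: 1, 2, 8, 6, 4, 3, 7, 5, 0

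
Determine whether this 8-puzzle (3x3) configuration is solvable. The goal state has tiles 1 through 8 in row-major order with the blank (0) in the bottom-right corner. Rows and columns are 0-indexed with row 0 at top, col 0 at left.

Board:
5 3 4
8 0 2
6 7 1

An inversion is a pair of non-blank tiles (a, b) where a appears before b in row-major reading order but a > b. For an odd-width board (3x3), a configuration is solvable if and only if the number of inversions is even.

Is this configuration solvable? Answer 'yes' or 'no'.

Answer: no

Derivation:
Inversions (pairs i<j in row-major order where tile[i] > tile[j] > 0): 15
15 is odd, so the puzzle is not solvable.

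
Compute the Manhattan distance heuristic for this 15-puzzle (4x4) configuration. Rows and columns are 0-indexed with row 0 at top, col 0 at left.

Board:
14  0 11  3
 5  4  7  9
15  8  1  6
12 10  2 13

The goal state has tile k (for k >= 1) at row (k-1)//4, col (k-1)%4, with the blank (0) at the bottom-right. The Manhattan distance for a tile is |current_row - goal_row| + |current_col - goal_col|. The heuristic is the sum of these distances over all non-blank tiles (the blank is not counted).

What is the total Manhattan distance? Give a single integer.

Answer: 39

Derivation:
Tile 14: (0,0)->(3,1) = 4
Tile 11: (0,2)->(2,2) = 2
Tile 3: (0,3)->(0,2) = 1
Tile 5: (1,0)->(1,0) = 0
Tile 4: (1,1)->(0,3) = 3
Tile 7: (1,2)->(1,2) = 0
Tile 9: (1,3)->(2,0) = 4
Tile 15: (2,0)->(3,2) = 3
Tile 8: (2,1)->(1,3) = 3
Tile 1: (2,2)->(0,0) = 4
Tile 6: (2,3)->(1,1) = 3
Tile 12: (3,0)->(2,3) = 4
Tile 10: (3,1)->(2,1) = 1
Tile 2: (3,2)->(0,1) = 4
Tile 13: (3,3)->(3,0) = 3
Sum: 4 + 2 + 1 + 0 + 3 + 0 + 4 + 3 + 3 + 4 + 3 + 4 + 1 + 4 + 3 = 39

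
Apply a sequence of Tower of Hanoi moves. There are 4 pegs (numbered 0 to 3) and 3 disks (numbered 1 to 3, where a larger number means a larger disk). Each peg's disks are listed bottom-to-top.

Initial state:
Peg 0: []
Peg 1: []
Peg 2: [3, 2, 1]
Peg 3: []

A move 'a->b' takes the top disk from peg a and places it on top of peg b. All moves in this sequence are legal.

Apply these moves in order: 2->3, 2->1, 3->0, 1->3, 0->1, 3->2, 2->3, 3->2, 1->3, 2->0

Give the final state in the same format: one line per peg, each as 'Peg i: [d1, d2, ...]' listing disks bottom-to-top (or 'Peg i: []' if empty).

Answer: Peg 0: [2]
Peg 1: []
Peg 2: [3]
Peg 3: [1]

Derivation:
After move 1 (2->3):
Peg 0: []
Peg 1: []
Peg 2: [3, 2]
Peg 3: [1]

After move 2 (2->1):
Peg 0: []
Peg 1: [2]
Peg 2: [3]
Peg 3: [1]

After move 3 (3->0):
Peg 0: [1]
Peg 1: [2]
Peg 2: [3]
Peg 3: []

After move 4 (1->3):
Peg 0: [1]
Peg 1: []
Peg 2: [3]
Peg 3: [2]

After move 5 (0->1):
Peg 0: []
Peg 1: [1]
Peg 2: [3]
Peg 3: [2]

After move 6 (3->2):
Peg 0: []
Peg 1: [1]
Peg 2: [3, 2]
Peg 3: []

After move 7 (2->3):
Peg 0: []
Peg 1: [1]
Peg 2: [3]
Peg 3: [2]

After move 8 (3->2):
Peg 0: []
Peg 1: [1]
Peg 2: [3, 2]
Peg 3: []

After move 9 (1->3):
Peg 0: []
Peg 1: []
Peg 2: [3, 2]
Peg 3: [1]

After move 10 (2->0):
Peg 0: [2]
Peg 1: []
Peg 2: [3]
Peg 3: [1]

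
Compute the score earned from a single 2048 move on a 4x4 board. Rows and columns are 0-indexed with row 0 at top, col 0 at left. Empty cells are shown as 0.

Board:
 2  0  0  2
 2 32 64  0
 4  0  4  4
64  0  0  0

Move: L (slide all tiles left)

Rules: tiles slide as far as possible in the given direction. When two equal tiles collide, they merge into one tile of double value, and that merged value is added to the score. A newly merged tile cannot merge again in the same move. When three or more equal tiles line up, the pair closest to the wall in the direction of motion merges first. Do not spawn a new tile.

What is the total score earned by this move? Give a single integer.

Slide left:
row 0: [2, 0, 0, 2] -> [4, 0, 0, 0]  score +4 (running 4)
row 1: [2, 32, 64, 0] -> [2, 32, 64, 0]  score +0 (running 4)
row 2: [4, 0, 4, 4] -> [8, 4, 0, 0]  score +8 (running 12)
row 3: [64, 0, 0, 0] -> [64, 0, 0, 0]  score +0 (running 12)
Board after move:
 4  0  0  0
 2 32 64  0
 8  4  0  0
64  0  0  0

Answer: 12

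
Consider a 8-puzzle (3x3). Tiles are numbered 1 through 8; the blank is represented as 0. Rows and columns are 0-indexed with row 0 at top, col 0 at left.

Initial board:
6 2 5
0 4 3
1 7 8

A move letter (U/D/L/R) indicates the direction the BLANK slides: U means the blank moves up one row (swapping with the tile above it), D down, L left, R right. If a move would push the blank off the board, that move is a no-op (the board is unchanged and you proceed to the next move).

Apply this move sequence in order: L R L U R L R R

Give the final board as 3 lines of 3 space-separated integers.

After move 1 (L):
6 2 5
0 4 3
1 7 8

After move 2 (R):
6 2 5
4 0 3
1 7 8

After move 3 (L):
6 2 5
0 4 3
1 7 8

After move 4 (U):
0 2 5
6 4 3
1 7 8

After move 5 (R):
2 0 5
6 4 3
1 7 8

After move 6 (L):
0 2 5
6 4 3
1 7 8

After move 7 (R):
2 0 5
6 4 3
1 7 8

After move 8 (R):
2 5 0
6 4 3
1 7 8

Answer: 2 5 0
6 4 3
1 7 8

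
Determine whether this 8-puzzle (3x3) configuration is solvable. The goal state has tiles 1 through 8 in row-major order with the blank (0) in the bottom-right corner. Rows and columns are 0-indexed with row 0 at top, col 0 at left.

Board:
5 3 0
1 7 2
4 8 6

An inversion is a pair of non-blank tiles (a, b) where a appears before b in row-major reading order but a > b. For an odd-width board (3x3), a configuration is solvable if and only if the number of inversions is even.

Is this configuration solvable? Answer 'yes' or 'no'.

Answer: yes

Derivation:
Inversions (pairs i<j in row-major order where tile[i] > tile[j] > 0): 10
10 is even, so the puzzle is solvable.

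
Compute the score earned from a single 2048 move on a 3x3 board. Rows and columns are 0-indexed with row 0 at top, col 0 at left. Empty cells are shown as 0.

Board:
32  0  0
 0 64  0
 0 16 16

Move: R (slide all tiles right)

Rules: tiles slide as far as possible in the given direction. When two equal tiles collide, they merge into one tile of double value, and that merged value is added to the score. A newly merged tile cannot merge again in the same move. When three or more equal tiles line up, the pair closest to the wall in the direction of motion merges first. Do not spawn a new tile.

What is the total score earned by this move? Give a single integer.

Slide right:
row 0: [32, 0, 0] -> [0, 0, 32]  score +0 (running 0)
row 1: [0, 64, 0] -> [0, 0, 64]  score +0 (running 0)
row 2: [0, 16, 16] -> [0, 0, 32]  score +32 (running 32)
Board after move:
 0  0 32
 0  0 64
 0  0 32

Answer: 32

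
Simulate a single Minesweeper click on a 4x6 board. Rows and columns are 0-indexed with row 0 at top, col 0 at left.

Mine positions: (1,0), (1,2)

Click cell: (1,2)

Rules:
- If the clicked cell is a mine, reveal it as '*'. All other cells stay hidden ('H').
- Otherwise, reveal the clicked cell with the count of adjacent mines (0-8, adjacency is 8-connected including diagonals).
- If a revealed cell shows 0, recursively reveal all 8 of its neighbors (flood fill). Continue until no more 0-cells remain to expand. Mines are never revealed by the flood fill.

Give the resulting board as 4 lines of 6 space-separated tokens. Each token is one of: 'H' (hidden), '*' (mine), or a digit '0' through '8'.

H H H H H H
H H * H H H
H H H H H H
H H H H H H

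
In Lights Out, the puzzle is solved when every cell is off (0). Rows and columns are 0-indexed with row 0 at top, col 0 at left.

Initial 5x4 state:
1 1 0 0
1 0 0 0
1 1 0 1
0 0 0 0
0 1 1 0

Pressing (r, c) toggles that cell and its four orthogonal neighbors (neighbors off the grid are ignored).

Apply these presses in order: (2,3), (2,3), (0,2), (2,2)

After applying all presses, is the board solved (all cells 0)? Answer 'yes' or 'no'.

After press 1 at (2,3):
1 1 0 0
1 0 0 1
1 1 1 0
0 0 0 1
0 1 1 0

After press 2 at (2,3):
1 1 0 0
1 0 0 0
1 1 0 1
0 0 0 0
0 1 1 0

After press 3 at (0,2):
1 0 1 1
1 0 1 0
1 1 0 1
0 0 0 0
0 1 1 0

After press 4 at (2,2):
1 0 1 1
1 0 0 0
1 0 1 0
0 0 1 0
0 1 1 0

Lights still on: 9

Answer: no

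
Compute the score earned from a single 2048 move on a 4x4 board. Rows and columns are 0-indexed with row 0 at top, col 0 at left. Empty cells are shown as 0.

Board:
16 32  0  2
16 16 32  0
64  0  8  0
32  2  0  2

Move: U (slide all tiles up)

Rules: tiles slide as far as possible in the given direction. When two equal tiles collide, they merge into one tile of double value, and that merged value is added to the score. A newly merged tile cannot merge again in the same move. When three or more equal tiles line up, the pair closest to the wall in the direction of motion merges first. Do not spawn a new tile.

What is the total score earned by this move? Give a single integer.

Slide up:
col 0: [16, 16, 64, 32] -> [32, 64, 32, 0]  score +32 (running 32)
col 1: [32, 16, 0, 2] -> [32, 16, 2, 0]  score +0 (running 32)
col 2: [0, 32, 8, 0] -> [32, 8, 0, 0]  score +0 (running 32)
col 3: [2, 0, 0, 2] -> [4, 0, 0, 0]  score +4 (running 36)
Board after move:
32 32 32  4
64 16  8  0
32  2  0  0
 0  0  0  0

Answer: 36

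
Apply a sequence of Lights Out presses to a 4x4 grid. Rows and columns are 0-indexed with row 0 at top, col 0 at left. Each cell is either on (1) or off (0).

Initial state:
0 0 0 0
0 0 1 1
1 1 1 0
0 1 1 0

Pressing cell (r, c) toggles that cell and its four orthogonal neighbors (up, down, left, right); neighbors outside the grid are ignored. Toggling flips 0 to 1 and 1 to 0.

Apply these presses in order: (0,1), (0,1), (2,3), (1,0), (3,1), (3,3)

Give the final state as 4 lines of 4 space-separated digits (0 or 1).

Answer: 1 0 0 0
1 1 1 0
0 0 0 0
1 0 1 0

Derivation:
After press 1 at (0,1):
1 1 1 0
0 1 1 1
1 1 1 0
0 1 1 0

After press 2 at (0,1):
0 0 0 0
0 0 1 1
1 1 1 0
0 1 1 0

After press 3 at (2,3):
0 0 0 0
0 0 1 0
1 1 0 1
0 1 1 1

After press 4 at (1,0):
1 0 0 0
1 1 1 0
0 1 0 1
0 1 1 1

After press 5 at (3,1):
1 0 0 0
1 1 1 0
0 0 0 1
1 0 0 1

After press 6 at (3,3):
1 0 0 0
1 1 1 0
0 0 0 0
1 0 1 0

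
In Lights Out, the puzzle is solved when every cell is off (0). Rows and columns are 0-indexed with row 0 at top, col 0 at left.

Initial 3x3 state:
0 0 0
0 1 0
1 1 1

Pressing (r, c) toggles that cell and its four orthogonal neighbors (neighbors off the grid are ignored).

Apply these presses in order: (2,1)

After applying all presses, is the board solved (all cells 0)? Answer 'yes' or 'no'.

Answer: yes

Derivation:
After press 1 at (2,1):
0 0 0
0 0 0
0 0 0

Lights still on: 0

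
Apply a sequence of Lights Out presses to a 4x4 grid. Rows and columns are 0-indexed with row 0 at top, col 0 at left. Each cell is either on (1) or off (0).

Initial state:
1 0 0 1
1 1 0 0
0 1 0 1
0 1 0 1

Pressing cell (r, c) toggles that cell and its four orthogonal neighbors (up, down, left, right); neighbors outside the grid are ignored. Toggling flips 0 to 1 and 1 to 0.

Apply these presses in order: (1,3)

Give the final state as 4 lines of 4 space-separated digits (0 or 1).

Answer: 1 0 0 0
1 1 1 1
0 1 0 0
0 1 0 1

Derivation:
After press 1 at (1,3):
1 0 0 0
1 1 1 1
0 1 0 0
0 1 0 1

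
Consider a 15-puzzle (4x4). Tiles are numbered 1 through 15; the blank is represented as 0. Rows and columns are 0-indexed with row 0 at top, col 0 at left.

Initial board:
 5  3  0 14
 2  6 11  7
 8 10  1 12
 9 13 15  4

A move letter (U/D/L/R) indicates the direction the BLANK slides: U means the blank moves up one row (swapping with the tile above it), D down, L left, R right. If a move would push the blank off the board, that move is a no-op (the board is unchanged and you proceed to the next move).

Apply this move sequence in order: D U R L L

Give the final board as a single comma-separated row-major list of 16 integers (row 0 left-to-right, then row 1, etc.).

After move 1 (D):
 5  3 11 14
 2  6  0  7
 8 10  1 12
 9 13 15  4

After move 2 (U):
 5  3  0 14
 2  6 11  7
 8 10  1 12
 9 13 15  4

After move 3 (R):
 5  3 14  0
 2  6 11  7
 8 10  1 12
 9 13 15  4

After move 4 (L):
 5  3  0 14
 2  6 11  7
 8 10  1 12
 9 13 15  4

After move 5 (L):
 5  0  3 14
 2  6 11  7
 8 10  1 12
 9 13 15  4

Answer: 5, 0, 3, 14, 2, 6, 11, 7, 8, 10, 1, 12, 9, 13, 15, 4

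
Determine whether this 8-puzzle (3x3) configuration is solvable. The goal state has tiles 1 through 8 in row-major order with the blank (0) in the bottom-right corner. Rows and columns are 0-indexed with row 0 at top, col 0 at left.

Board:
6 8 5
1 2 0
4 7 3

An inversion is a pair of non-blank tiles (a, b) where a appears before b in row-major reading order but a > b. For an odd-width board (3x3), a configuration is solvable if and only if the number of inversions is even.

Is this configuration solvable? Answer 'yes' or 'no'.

Answer: no

Derivation:
Inversions (pairs i<j in row-major order where tile[i] > tile[j] > 0): 17
17 is odd, so the puzzle is not solvable.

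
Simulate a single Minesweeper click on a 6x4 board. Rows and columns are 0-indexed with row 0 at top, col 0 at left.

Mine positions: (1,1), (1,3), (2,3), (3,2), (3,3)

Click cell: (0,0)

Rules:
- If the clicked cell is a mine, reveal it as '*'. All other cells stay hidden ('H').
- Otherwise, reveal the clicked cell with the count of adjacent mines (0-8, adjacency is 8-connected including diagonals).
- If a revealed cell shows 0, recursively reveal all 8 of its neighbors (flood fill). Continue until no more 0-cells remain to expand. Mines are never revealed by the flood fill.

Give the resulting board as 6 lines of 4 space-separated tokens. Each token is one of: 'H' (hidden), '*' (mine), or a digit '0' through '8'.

1 H H H
H H H H
H H H H
H H H H
H H H H
H H H H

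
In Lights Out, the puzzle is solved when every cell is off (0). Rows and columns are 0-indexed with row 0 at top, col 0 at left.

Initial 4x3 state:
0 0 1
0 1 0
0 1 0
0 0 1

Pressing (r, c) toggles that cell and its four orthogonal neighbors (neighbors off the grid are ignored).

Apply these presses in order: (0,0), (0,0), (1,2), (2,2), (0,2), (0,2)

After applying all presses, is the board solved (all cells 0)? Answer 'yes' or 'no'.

After press 1 at (0,0):
1 1 1
1 1 0
0 1 0
0 0 1

After press 2 at (0,0):
0 0 1
0 1 0
0 1 0
0 0 1

After press 3 at (1,2):
0 0 0
0 0 1
0 1 1
0 0 1

After press 4 at (2,2):
0 0 0
0 0 0
0 0 0
0 0 0

After press 5 at (0,2):
0 1 1
0 0 1
0 0 0
0 0 0

After press 6 at (0,2):
0 0 0
0 0 0
0 0 0
0 0 0

Lights still on: 0

Answer: yes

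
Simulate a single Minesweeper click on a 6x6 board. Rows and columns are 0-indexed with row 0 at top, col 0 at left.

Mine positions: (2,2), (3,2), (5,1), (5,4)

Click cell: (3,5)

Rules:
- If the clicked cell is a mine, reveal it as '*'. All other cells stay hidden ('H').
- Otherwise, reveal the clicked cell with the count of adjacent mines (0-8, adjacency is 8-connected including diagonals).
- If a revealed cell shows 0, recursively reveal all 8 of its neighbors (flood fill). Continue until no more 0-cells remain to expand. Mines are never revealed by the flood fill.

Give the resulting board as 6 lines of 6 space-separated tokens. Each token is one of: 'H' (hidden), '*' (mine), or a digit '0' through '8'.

0 0 0 0 0 0
0 1 1 1 0 0
0 2 H 2 0 0
0 2 H 2 0 0
1 2 H 2 1 1
H H H H H H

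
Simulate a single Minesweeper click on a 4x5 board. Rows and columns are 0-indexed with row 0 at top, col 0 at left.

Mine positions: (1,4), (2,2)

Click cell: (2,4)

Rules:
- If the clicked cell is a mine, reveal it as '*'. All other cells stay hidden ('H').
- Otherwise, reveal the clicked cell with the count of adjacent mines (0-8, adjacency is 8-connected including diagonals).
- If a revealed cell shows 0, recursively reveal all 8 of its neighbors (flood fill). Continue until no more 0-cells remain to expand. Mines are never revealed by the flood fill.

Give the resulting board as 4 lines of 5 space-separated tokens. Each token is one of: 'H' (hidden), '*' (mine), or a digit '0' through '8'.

H H H H H
H H H H H
H H H H 1
H H H H H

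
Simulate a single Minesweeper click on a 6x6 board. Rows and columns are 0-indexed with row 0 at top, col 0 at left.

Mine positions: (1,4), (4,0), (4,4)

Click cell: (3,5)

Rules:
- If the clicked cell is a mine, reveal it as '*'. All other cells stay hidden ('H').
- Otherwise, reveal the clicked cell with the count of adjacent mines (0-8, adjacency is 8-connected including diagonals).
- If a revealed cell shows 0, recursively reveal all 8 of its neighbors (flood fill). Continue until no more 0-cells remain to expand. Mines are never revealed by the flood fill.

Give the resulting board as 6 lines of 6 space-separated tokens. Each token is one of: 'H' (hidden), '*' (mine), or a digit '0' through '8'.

H H H H H H
H H H H H H
H H H H H H
H H H H H 1
H H H H H H
H H H H H H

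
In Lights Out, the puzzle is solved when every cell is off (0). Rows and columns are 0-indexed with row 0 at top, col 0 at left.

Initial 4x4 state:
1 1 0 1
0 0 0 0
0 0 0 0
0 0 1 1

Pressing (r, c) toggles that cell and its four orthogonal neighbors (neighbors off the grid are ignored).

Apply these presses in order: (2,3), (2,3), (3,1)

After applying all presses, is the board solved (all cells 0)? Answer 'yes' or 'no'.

Answer: no

Derivation:
After press 1 at (2,3):
1 1 0 1
0 0 0 1
0 0 1 1
0 0 1 0

After press 2 at (2,3):
1 1 0 1
0 0 0 0
0 0 0 0
0 0 1 1

After press 3 at (3,1):
1 1 0 1
0 0 0 0
0 1 0 0
1 1 0 1

Lights still on: 7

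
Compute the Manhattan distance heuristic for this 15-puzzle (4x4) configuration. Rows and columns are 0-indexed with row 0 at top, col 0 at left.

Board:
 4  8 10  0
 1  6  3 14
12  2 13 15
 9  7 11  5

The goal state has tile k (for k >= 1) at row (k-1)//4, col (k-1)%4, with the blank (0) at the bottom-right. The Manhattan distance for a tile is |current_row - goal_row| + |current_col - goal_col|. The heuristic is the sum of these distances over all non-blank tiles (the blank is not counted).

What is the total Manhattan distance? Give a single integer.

Tile 4: at (0,0), goal (0,3), distance |0-0|+|0-3| = 3
Tile 8: at (0,1), goal (1,3), distance |0-1|+|1-3| = 3
Tile 10: at (0,2), goal (2,1), distance |0-2|+|2-1| = 3
Tile 1: at (1,0), goal (0,0), distance |1-0|+|0-0| = 1
Tile 6: at (1,1), goal (1,1), distance |1-1|+|1-1| = 0
Tile 3: at (1,2), goal (0,2), distance |1-0|+|2-2| = 1
Tile 14: at (1,3), goal (3,1), distance |1-3|+|3-1| = 4
Tile 12: at (2,0), goal (2,3), distance |2-2|+|0-3| = 3
Tile 2: at (2,1), goal (0,1), distance |2-0|+|1-1| = 2
Tile 13: at (2,2), goal (3,0), distance |2-3|+|2-0| = 3
Tile 15: at (2,3), goal (3,2), distance |2-3|+|3-2| = 2
Tile 9: at (3,0), goal (2,0), distance |3-2|+|0-0| = 1
Tile 7: at (3,1), goal (1,2), distance |3-1|+|1-2| = 3
Tile 11: at (3,2), goal (2,2), distance |3-2|+|2-2| = 1
Tile 5: at (3,3), goal (1,0), distance |3-1|+|3-0| = 5
Sum: 3 + 3 + 3 + 1 + 0 + 1 + 4 + 3 + 2 + 3 + 2 + 1 + 3 + 1 + 5 = 35

Answer: 35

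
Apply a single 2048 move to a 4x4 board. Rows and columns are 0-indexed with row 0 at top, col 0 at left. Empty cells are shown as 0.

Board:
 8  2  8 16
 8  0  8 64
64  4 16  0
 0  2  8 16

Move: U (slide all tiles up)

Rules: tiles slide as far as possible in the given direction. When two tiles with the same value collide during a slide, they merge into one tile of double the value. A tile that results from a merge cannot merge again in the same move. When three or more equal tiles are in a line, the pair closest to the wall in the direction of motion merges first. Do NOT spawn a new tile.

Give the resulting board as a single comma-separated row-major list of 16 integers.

Answer: 16, 2, 16, 16, 64, 4, 16, 64, 0, 2, 8, 16, 0, 0, 0, 0

Derivation:
Slide up:
col 0: [8, 8, 64, 0] -> [16, 64, 0, 0]
col 1: [2, 0, 4, 2] -> [2, 4, 2, 0]
col 2: [8, 8, 16, 8] -> [16, 16, 8, 0]
col 3: [16, 64, 0, 16] -> [16, 64, 16, 0]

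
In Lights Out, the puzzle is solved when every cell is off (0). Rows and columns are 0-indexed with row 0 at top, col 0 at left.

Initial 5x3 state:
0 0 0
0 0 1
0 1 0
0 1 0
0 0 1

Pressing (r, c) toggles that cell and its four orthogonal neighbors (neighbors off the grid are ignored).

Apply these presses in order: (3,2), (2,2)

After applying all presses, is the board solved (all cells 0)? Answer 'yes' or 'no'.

After press 1 at (3,2):
0 0 0
0 0 1
0 1 1
0 0 1
0 0 0

After press 2 at (2,2):
0 0 0
0 0 0
0 0 0
0 0 0
0 0 0

Lights still on: 0

Answer: yes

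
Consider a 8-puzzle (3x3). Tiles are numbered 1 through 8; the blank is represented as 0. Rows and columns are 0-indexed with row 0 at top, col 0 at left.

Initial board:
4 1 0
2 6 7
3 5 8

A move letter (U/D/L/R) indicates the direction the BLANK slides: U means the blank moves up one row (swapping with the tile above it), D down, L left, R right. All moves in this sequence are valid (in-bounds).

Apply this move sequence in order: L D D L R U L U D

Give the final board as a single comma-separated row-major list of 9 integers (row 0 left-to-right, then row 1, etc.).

Answer: 4, 6, 1, 0, 2, 7, 3, 5, 8

Derivation:
After move 1 (L):
4 0 1
2 6 7
3 5 8

After move 2 (D):
4 6 1
2 0 7
3 5 8

After move 3 (D):
4 6 1
2 5 7
3 0 8

After move 4 (L):
4 6 1
2 5 7
0 3 8

After move 5 (R):
4 6 1
2 5 7
3 0 8

After move 6 (U):
4 6 1
2 0 7
3 5 8

After move 7 (L):
4 6 1
0 2 7
3 5 8

After move 8 (U):
0 6 1
4 2 7
3 5 8

After move 9 (D):
4 6 1
0 2 7
3 5 8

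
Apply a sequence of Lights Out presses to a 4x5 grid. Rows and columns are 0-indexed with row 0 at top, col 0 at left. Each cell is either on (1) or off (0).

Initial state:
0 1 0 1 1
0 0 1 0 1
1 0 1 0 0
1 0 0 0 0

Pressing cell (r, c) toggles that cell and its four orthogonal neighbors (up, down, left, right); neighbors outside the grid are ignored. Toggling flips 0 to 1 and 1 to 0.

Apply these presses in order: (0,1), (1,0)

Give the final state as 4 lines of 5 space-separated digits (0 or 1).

After press 1 at (0,1):
1 0 1 1 1
0 1 1 0 1
1 0 1 0 0
1 0 0 0 0

After press 2 at (1,0):
0 0 1 1 1
1 0 1 0 1
0 0 1 0 0
1 0 0 0 0

Answer: 0 0 1 1 1
1 0 1 0 1
0 0 1 0 0
1 0 0 0 0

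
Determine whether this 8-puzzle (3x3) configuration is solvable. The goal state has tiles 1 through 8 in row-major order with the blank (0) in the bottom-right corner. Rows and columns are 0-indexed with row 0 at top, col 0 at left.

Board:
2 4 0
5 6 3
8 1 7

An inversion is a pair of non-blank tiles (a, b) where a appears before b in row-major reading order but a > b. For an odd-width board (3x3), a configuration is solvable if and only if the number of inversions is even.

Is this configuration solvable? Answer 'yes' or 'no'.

Inversions (pairs i<j in row-major order where tile[i] > tile[j] > 0): 10
10 is even, so the puzzle is solvable.

Answer: yes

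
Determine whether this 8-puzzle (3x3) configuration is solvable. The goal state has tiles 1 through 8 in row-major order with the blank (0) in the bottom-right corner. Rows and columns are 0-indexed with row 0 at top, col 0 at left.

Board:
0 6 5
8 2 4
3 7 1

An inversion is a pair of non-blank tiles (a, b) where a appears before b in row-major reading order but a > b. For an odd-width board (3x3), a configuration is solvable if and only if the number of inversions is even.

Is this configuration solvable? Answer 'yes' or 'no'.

Inversions (pairs i<j in row-major order where tile[i] > tile[j] > 0): 19
19 is odd, so the puzzle is not solvable.

Answer: no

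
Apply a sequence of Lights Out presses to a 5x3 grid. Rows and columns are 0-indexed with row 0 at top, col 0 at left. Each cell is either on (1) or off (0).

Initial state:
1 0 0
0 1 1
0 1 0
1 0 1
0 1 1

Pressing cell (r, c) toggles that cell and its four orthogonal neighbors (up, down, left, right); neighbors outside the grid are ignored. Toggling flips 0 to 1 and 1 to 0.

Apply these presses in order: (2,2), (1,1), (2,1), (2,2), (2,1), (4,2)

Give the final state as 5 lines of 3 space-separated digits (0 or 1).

After press 1 at (2,2):
1 0 0
0 1 0
0 0 1
1 0 0
0 1 1

After press 2 at (1,1):
1 1 0
1 0 1
0 1 1
1 0 0
0 1 1

After press 3 at (2,1):
1 1 0
1 1 1
1 0 0
1 1 0
0 1 1

After press 4 at (2,2):
1 1 0
1 1 0
1 1 1
1 1 1
0 1 1

After press 5 at (2,1):
1 1 0
1 0 0
0 0 0
1 0 1
0 1 1

After press 6 at (4,2):
1 1 0
1 0 0
0 0 0
1 0 0
0 0 0

Answer: 1 1 0
1 0 0
0 0 0
1 0 0
0 0 0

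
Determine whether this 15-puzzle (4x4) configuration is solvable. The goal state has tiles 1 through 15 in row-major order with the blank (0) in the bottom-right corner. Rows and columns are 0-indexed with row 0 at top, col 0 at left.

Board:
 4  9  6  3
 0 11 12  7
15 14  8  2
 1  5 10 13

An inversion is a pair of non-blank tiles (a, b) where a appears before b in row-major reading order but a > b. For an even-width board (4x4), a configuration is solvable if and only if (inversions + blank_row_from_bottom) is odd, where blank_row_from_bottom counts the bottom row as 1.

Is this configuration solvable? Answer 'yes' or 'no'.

Inversions: 48
Blank is in row 1 (0-indexed from top), which is row 3 counting from the bottom (bottom = 1).
48 + 3 = 51, which is odd, so the puzzle is solvable.

Answer: yes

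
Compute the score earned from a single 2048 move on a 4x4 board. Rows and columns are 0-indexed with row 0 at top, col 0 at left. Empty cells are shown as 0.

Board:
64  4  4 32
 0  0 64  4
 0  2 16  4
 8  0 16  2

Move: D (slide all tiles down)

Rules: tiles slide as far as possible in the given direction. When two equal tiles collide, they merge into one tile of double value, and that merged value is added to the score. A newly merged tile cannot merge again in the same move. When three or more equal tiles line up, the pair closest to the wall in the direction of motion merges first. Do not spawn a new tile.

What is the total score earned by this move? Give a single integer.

Slide down:
col 0: [64, 0, 0, 8] -> [0, 0, 64, 8]  score +0 (running 0)
col 1: [4, 0, 2, 0] -> [0, 0, 4, 2]  score +0 (running 0)
col 2: [4, 64, 16, 16] -> [0, 4, 64, 32]  score +32 (running 32)
col 3: [32, 4, 4, 2] -> [0, 32, 8, 2]  score +8 (running 40)
Board after move:
 0  0  0  0
 0  0  4 32
64  4 64  8
 8  2 32  2

Answer: 40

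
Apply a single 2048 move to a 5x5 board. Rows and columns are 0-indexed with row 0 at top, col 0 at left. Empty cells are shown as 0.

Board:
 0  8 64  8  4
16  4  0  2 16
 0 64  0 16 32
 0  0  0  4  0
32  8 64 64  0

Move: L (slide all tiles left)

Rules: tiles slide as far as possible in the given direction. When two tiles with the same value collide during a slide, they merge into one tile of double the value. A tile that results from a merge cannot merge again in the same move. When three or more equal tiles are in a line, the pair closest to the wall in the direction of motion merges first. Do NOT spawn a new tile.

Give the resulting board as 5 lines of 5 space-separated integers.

Slide left:
row 0: [0, 8, 64, 8, 4] -> [8, 64, 8, 4, 0]
row 1: [16, 4, 0, 2, 16] -> [16, 4, 2, 16, 0]
row 2: [0, 64, 0, 16, 32] -> [64, 16, 32, 0, 0]
row 3: [0, 0, 0, 4, 0] -> [4, 0, 0, 0, 0]
row 4: [32, 8, 64, 64, 0] -> [32, 8, 128, 0, 0]

Answer:   8  64   8   4   0
 16   4   2  16   0
 64  16  32   0   0
  4   0   0   0   0
 32   8 128   0   0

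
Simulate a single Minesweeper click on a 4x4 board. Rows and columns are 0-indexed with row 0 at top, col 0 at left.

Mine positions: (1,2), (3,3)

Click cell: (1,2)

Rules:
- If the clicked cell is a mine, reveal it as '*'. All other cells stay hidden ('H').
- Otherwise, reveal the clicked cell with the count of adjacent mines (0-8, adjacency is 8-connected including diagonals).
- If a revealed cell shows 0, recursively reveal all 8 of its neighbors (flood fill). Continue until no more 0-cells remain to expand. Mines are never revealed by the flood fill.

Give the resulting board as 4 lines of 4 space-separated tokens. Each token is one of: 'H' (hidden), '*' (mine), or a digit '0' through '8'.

H H H H
H H * H
H H H H
H H H H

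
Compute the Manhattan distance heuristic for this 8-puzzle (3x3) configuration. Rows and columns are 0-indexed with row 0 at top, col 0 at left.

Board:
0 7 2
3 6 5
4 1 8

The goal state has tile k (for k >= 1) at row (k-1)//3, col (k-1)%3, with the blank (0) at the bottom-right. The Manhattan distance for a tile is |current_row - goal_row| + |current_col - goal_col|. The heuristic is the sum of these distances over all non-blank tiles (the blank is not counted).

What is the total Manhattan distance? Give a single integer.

Tile 7: at (0,1), goal (2,0), distance |0-2|+|1-0| = 3
Tile 2: at (0,2), goal (0,1), distance |0-0|+|2-1| = 1
Tile 3: at (1,0), goal (0,2), distance |1-0|+|0-2| = 3
Tile 6: at (1,1), goal (1,2), distance |1-1|+|1-2| = 1
Tile 5: at (1,2), goal (1,1), distance |1-1|+|2-1| = 1
Tile 4: at (2,0), goal (1,0), distance |2-1|+|0-0| = 1
Tile 1: at (2,1), goal (0,0), distance |2-0|+|1-0| = 3
Tile 8: at (2,2), goal (2,1), distance |2-2|+|2-1| = 1
Sum: 3 + 1 + 3 + 1 + 1 + 1 + 3 + 1 = 14

Answer: 14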